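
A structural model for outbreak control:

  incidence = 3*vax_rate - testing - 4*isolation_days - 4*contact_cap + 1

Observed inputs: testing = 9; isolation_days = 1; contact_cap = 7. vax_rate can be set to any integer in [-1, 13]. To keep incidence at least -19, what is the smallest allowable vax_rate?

vax_rate = 7

Substituting into the incidence equation gives incidence = 3*vax_rate - 40.
Require 3*vax_rate - 40 ≥ -19, so vax_rate ≥ 7.
The smallest integer in [-1, 13] satisfying this is 7.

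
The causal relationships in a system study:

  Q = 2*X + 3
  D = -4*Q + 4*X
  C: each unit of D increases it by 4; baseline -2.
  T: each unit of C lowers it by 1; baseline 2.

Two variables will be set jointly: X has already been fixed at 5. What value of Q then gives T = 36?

Q = 7

With X held at 5:
Intervening on Q fixes its value directly, overriding its dependence on X.
Substituting into the D equation gives D = -4*Q + 20.
Substituting into the C equation gives C = -16*Q + 78.
Substituting into the T equation gives T = 16*Q - 76.
Solve 16*Q - 76 = 36: Q = (36 + 76) / 16 = 7.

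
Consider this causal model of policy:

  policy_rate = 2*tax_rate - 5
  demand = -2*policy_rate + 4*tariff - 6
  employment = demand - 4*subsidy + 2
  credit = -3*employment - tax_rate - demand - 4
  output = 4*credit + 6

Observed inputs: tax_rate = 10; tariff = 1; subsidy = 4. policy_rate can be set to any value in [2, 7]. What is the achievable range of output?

Intervening on policy_rate fixes its value directly, overriding its dependence on tax_rate.
Substituting into the demand equation gives demand = -2*policy_rate - 2.
Substituting into the employment equation gives employment = -2*policy_rate - 16.
This gives credit = 8*policy_rate + 36.
Substituting into the output equation gives output = 32*policy_rate + 150.
Linear in policy_rate, so extremes are at the endpoints: policy_rate = 2 gives output = 214; policy_rate = 7 gives output = 374.

214 to 374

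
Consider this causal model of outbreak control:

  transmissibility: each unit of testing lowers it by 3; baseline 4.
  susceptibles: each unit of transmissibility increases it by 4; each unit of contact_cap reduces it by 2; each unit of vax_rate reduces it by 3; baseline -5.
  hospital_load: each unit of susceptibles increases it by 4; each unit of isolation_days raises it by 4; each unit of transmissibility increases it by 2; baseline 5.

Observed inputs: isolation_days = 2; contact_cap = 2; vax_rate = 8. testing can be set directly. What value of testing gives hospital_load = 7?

Substituting into the susceptibles equation gives susceptibles = -12*testing - 17.
This gives hospital_load = -54*testing - 47.
Solve -54*testing - 47 = 7: testing = (7 + 47) / -54 = -1.

testing = -1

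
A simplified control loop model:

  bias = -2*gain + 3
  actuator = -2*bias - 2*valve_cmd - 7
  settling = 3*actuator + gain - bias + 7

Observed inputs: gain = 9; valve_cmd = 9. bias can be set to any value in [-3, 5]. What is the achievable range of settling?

-94 to -38

Intervening on bias fixes its value directly, overriding its dependence on gain.
Substituting into the actuator equation gives actuator = -2*bias - 25.
settling becomes -7*bias - 59.
Linear in bias, so extremes are at the endpoints: bias = -3 gives settling = -38; bias = 5 gives settling = -94.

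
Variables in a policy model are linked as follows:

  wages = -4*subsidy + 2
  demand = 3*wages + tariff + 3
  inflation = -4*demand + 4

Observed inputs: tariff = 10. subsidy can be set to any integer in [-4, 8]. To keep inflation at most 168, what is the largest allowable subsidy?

Substituting into the demand equation gives demand = -12*subsidy + 19.
Substituting into the inflation equation gives inflation = 48*subsidy - 72.
Require 48*subsidy - 72 ≤ 168, so subsidy ≤ 5.
The largest integer in [-4, 8] satisfying this is 5.

subsidy = 5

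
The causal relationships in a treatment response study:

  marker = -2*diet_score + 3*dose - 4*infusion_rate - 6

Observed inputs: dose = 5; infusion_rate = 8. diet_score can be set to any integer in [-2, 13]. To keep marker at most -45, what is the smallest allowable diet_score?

Substituting into the marker equation gives marker = -2*diet_score - 23.
Require -2*diet_score - 23 ≤ -45, so diet_score ≥ 11.
The smallest integer in [-2, 13] satisfying this is 11.

diet_score = 11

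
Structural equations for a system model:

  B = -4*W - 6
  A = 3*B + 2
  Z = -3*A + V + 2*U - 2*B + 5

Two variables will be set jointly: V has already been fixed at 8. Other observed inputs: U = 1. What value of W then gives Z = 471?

W = 9

With V held at 8:
Substituting into the A equation gives A = -12*W - 16.
Substituting into the Z equation gives Z = 44*W + 75.
Solve 44*W + 75 = 471: W = (471 - 75) / 44 = 9.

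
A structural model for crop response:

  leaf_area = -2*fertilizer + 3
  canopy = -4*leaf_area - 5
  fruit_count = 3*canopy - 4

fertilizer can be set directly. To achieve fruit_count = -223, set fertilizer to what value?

fertilizer = -7

Substituting into the canopy equation gives canopy = 8*fertilizer - 17.
This gives fruit_count = 24*fertilizer - 55.
Solve 24*fertilizer - 55 = -223: fertilizer = (-223 + 55) / 24 = -7.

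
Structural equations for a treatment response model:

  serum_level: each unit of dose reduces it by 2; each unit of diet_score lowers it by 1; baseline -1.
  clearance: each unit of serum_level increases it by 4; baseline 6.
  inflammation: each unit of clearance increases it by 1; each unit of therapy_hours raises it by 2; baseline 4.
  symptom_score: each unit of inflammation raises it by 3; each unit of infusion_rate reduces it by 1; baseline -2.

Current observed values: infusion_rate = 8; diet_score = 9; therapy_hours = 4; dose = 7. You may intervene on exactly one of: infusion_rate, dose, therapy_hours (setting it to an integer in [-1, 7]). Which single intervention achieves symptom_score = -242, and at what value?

Intervening on infusion_rate: with other inputs at their observed values, symptom_score = -infusion_rate - 236. Solving for -242 gives infusion_rate = 6, within [-1, 7].
Intervening on dose: symptom_score = -24*dose - 76. Reaching -242 requires dose = 83/12, not an integer.
Intervening on therapy_hours: symptom_score = 6*therapy_hours - 268. Reaching -242 requires therapy_hours = 13/3, not an integer.

set infusion_rate = 6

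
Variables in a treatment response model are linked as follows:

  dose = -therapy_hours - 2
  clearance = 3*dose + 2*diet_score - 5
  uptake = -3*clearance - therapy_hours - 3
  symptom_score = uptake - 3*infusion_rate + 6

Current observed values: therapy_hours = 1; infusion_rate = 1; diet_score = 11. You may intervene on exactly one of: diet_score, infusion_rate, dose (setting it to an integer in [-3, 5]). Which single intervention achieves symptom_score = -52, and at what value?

set dose = 0

Intervening on diet_score: symptom_score = -6*diet_score + 41. Reaching -52 requires diet_score = 31/2, not an integer.
Intervening on infusion_rate: symptom_score = -3*infusion_rate - 22. Reaching -52 requires infusion_rate = 10, outside [-3, 5].
Intervening on dose: with other inputs at their observed values, symptom_score = -9*dose - 52. Solving for -52 gives dose = 0, within [-3, 5].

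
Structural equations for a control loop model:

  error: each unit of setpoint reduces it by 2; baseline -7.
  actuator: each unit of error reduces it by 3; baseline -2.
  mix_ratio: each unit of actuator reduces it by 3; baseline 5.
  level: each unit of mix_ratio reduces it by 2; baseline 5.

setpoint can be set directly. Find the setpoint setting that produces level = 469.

Substituting into the actuator equation gives actuator = 6*setpoint + 19.
Substituting into the mix_ratio equation gives mix_ratio = -18*setpoint - 52.
Substituting into the level equation gives level = 36*setpoint + 109.
Solve 36*setpoint + 109 = 469: setpoint = (469 - 109) / 36 = 10.

setpoint = 10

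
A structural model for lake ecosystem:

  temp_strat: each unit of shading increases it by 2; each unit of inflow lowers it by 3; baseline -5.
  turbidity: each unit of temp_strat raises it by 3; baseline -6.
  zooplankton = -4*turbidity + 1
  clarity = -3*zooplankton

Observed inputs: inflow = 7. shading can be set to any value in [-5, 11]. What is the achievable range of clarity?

Substituting into the temp_strat equation gives temp_strat = 2*shading - 26.
Substituting into the turbidity equation gives turbidity = 6*shading - 84.
zooplankton becomes -24*shading + 337.
This gives clarity = 72*shading - 1011.
Linear in shading, so extremes are at the endpoints: shading = -5 gives clarity = -1371; shading = 11 gives clarity = -219.

-1371 to -219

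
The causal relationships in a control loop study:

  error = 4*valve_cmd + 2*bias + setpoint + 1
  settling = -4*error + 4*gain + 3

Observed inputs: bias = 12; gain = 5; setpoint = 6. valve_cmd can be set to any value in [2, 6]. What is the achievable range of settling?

-197 to -133

Substituting into the error equation gives error = 4*valve_cmd + 31.
settling becomes -16*valve_cmd - 101.
Linear in valve_cmd, so extremes are at the endpoints: valve_cmd = 2 gives settling = -133; valve_cmd = 6 gives settling = -197.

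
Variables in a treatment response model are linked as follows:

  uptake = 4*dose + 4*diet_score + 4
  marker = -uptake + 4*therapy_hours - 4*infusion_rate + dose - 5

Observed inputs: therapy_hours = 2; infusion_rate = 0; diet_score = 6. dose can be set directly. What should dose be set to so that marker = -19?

dose = -2

Substituting into the uptake equation gives uptake = 4*dose + 28.
Substituting into the marker equation gives marker = -3*dose - 25.
Solve -3*dose - 25 = -19: dose = (-19 + 25) / -3 = -2.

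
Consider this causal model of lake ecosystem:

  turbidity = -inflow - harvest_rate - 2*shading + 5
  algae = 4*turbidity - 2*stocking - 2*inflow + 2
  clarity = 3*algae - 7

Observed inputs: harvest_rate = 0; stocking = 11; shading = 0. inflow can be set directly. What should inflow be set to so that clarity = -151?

inflow = 8

Substituting into the turbidity equation gives turbidity = -inflow + 5.
So algae = -6*inflow.
So clarity = -18*inflow - 7.
Solve -18*inflow - 7 = -151: inflow = (-151 + 7) / -18 = 8.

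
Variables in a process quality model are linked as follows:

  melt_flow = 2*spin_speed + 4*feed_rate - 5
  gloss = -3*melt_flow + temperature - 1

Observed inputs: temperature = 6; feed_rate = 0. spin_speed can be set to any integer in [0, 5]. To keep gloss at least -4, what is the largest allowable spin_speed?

spin_speed = 4

Substituting into the melt_flow equation gives melt_flow = 2*spin_speed - 5.
So gloss = -6*spin_speed + 20.
Require -6*spin_speed + 20 ≥ -4, so spin_speed ≤ 4.
The largest integer in [0, 5] satisfying this is 4.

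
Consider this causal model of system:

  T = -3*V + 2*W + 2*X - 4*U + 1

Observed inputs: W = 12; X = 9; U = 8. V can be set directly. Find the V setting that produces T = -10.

Substituting into the T equation gives T = -3*V + 11.
Solve -3*V + 11 = -10: V = (-10 - 11) / -3 = 7.

V = 7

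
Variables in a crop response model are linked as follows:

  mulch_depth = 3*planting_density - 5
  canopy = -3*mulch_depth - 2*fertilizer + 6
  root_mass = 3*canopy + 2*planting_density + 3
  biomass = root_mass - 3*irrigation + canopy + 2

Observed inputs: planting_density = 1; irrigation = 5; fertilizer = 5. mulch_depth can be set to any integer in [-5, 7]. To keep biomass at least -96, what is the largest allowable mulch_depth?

mulch_depth = 6

Intervening on mulch_depth fixes its value directly, overriding its dependence on planting_density.
Substituting into the canopy equation gives canopy = -3*mulch_depth - 4.
So root_mass = -9*mulch_depth - 7.
Substituting into the biomass equation gives biomass = -12*mulch_depth - 24.
Require -12*mulch_depth - 24 ≥ -96, so mulch_depth ≤ 6.
The largest integer in [-5, 7] satisfying this is 6.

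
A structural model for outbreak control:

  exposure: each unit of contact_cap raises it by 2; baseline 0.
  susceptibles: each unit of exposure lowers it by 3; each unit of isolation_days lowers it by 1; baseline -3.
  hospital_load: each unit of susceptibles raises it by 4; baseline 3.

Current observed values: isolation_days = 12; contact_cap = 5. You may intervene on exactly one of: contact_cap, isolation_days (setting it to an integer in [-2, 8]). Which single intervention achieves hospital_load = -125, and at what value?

Intervening on contact_cap: hospital_load = -24*contact_cap - 57. Reaching -125 requires contact_cap = 17/6, not an integer.
Intervening on isolation_days: with other inputs at their observed values, hospital_load = -4*isolation_days - 129. Solving for -125 gives isolation_days = -1, within [-2, 8].

set isolation_days = -1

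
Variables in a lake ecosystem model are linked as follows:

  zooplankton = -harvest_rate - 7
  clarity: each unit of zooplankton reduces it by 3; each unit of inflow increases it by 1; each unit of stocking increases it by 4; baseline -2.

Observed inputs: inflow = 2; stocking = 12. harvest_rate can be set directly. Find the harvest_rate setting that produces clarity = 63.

harvest_rate = -2

Substituting into the clarity equation gives clarity = 3*harvest_rate + 69.
Solve 3*harvest_rate + 69 = 63: harvest_rate = (63 - 69) / 3 = -2.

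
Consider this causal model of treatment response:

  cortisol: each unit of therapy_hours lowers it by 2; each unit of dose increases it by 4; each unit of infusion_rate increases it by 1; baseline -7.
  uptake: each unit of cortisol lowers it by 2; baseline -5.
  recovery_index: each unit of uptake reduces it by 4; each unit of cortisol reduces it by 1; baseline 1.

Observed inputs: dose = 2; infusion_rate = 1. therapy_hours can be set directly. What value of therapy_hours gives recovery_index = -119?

therapy_hours = 11

Substituting into the cortisol equation gives cortisol = -2*therapy_hours + 2.
Substituting into the uptake equation gives uptake = 4*therapy_hours - 9.
Substituting into the recovery_index equation gives recovery_index = -14*therapy_hours + 35.
Solve -14*therapy_hours + 35 = -119: therapy_hours = (-119 - 35) / -14 = 11.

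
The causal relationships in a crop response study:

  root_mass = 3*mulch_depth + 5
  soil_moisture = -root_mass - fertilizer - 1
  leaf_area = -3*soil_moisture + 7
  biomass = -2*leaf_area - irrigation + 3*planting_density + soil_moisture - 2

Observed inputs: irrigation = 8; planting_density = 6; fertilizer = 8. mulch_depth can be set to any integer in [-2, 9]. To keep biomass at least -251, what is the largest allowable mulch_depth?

mulch_depth = 7

Substituting into the soil_moisture equation gives soil_moisture = -3*mulch_depth - 14.
Substituting into the leaf_area equation gives leaf_area = 9*mulch_depth + 49.
Substituting into the biomass equation gives biomass = -21*mulch_depth - 104.
Require -21*mulch_depth - 104 ≥ -251, so mulch_depth ≤ 7.
The largest integer in [-2, 9] satisfying this is 7.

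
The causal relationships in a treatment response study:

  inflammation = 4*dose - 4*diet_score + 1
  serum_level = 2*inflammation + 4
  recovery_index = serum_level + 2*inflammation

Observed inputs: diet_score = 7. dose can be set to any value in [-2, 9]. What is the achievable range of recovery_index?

Substituting into the inflammation equation gives inflammation = 4*dose - 27.
Substituting into the serum_level equation gives serum_level = 8*dose - 50.
This gives recovery_index = 16*dose - 104.
Linear in dose, so extremes are at the endpoints: dose = -2 gives recovery_index = -136; dose = 9 gives recovery_index = 40.

-136 to 40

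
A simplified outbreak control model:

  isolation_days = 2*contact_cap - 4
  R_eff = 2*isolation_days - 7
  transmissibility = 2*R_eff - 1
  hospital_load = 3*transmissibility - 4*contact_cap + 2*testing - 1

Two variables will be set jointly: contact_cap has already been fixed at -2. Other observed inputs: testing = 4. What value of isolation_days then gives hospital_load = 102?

With contact_cap held at -2:
Intervening on isolation_days fixes its value directly, overriding its dependence on contact_cap.
Substituting into the transmissibility equation gives transmissibility = 4*isolation_days - 15.
So hospital_load = 12*isolation_days - 30.
Solve 12*isolation_days - 30 = 102: isolation_days = (102 + 30) / 12 = 11.

isolation_days = 11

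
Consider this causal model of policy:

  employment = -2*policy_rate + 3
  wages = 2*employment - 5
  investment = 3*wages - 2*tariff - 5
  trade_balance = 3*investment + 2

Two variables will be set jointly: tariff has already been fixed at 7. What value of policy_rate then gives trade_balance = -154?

policy_rate = 3

With tariff held at 7:
Substituting into the wages equation gives wages = -4*policy_rate + 1.
Substituting into the investment equation gives investment = -12*policy_rate - 16.
This gives trade_balance = -36*policy_rate - 46.
Solve -36*policy_rate - 46 = -154: policy_rate = (-154 + 46) / -36 = 3.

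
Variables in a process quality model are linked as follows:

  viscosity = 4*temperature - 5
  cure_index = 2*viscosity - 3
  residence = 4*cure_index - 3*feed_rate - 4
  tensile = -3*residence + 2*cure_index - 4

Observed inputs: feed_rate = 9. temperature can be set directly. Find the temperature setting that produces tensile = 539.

temperature = -4

Substituting into the cure_index equation gives cure_index = 8*temperature - 13.
So residence = 32*temperature - 83.
Substituting into the tensile equation gives tensile = -80*temperature + 219.
Solve -80*temperature + 219 = 539: temperature = (539 - 219) / -80 = -4.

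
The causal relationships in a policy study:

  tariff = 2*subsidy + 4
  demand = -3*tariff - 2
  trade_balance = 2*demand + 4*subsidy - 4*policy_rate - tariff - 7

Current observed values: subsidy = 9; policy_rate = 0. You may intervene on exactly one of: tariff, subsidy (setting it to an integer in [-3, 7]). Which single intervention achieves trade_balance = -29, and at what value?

set subsidy = -1

Intervening on tariff: trade_balance = -7*tariff + 25. Reaching -29 requires tariff = 54/7, not an integer.
Intervening on subsidy: with other inputs at their observed values, trade_balance = -10*subsidy - 39. Solving for -29 gives subsidy = -1, within [-3, 7].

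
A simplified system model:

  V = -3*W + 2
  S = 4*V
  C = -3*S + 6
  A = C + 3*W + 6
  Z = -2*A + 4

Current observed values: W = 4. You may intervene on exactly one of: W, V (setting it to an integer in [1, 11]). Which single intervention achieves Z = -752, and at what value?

set W = 10

Intervening on W: with other inputs at their observed values, Z = -78*W + 28. Solving for -752 gives W = 10, within [1, 11].
Intervening on V: Z = 24*V - 44. Reaching -752 requires V = -59/2, not an integer.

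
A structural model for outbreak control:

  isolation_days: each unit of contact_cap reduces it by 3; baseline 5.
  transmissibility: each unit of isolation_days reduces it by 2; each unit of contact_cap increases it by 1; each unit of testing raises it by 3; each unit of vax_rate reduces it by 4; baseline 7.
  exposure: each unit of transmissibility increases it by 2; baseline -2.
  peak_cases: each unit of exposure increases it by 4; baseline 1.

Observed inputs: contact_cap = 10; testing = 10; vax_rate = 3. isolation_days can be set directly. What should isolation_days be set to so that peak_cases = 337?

isolation_days = -4

Intervening on isolation_days fixes its value directly, overriding its dependence on contact_cap.
Substituting into the transmissibility equation gives transmissibility = -2*isolation_days + 35.
Substituting into the exposure equation gives exposure = -4*isolation_days + 68.
Substituting into the peak_cases equation gives peak_cases = -16*isolation_days + 273.
Solve -16*isolation_days + 273 = 337: isolation_days = (337 - 273) / -16 = -4.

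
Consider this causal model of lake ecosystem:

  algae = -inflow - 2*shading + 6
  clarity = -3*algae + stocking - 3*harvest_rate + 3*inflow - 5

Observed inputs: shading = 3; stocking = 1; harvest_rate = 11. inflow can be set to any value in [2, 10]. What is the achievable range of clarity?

Substituting into the algae equation gives algae = -inflow.
Substituting into the clarity equation gives clarity = 6*inflow - 37.
Linear in inflow, so extremes are at the endpoints: inflow = 2 gives clarity = -25; inflow = 10 gives clarity = 23.

-25 to 23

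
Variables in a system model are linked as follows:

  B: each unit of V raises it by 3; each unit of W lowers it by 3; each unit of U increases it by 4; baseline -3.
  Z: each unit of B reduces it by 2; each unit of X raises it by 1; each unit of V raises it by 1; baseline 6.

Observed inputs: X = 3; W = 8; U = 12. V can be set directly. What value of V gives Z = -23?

Substituting into the B equation gives B = 3*V + 21.
Substituting into the Z equation gives Z = -5*V - 33.
Solve -5*V - 33 = -23: V = (-23 + 33) / -5 = -2.

V = -2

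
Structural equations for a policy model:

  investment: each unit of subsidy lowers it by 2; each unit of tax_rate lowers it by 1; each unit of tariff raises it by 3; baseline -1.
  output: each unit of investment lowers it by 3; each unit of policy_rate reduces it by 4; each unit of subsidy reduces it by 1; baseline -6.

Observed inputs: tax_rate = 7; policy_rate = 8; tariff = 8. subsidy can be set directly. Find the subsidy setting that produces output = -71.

subsidy = 3

Substituting into the investment equation gives investment = -2*subsidy + 16.
This gives output = 5*subsidy - 86.
Solve 5*subsidy - 86 = -71: subsidy = (-71 + 86) / 5 = 3.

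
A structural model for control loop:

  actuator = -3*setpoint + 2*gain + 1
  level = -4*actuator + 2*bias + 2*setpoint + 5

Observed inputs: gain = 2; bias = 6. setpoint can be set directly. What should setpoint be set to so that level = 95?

Substituting into the actuator equation gives actuator = -3*setpoint + 5.
Substituting into the level equation gives level = 14*setpoint - 3.
Solve 14*setpoint - 3 = 95: setpoint = (95 + 3) / 14 = 7.

setpoint = 7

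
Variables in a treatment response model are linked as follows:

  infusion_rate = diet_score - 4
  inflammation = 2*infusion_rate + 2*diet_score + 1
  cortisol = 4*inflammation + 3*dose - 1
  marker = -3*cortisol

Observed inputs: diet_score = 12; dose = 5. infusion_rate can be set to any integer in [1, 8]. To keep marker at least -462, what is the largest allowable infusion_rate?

infusion_rate = 5

Intervening on infusion_rate fixes its value directly, overriding its dependence on diet_score.
Substituting into the inflammation equation gives inflammation = 2*infusion_rate + 25.
cortisol becomes 8*infusion_rate + 114.
Substituting into the marker equation gives marker = -24*infusion_rate - 342.
Require -24*infusion_rate - 342 ≥ -462, so infusion_rate ≤ 5.
The largest integer in [1, 8] satisfying this is 5.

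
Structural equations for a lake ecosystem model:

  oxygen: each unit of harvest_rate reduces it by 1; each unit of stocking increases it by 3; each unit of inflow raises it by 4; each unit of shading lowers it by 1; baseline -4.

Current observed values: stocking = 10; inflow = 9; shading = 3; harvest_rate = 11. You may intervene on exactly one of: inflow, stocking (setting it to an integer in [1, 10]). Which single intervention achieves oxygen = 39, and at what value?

Intervening on inflow: oxygen = 4*inflow + 12. Reaching 39 requires inflow = 27/4, not an integer.
Intervening on stocking: with other inputs at their observed values, oxygen = 3*stocking + 18. Solving for 39 gives stocking = 7, within [1, 10].

set stocking = 7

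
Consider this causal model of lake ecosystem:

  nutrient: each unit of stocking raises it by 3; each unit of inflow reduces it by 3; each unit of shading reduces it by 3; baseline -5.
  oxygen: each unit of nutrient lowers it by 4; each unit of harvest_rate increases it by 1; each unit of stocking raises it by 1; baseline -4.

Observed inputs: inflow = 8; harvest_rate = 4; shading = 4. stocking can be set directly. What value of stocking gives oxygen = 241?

Substituting into the nutrient equation gives nutrient = 3*stocking - 41.
So oxygen = -11*stocking + 164.
Solve -11*stocking + 164 = 241: stocking = (241 - 164) / -11 = -7.

stocking = -7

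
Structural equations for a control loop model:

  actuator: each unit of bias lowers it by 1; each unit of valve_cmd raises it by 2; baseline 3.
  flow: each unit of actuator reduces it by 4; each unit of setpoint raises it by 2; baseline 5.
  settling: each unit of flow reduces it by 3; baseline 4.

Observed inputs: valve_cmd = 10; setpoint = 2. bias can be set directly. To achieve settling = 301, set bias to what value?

bias = -4

Substituting into the actuator equation gives actuator = -bias + 23.
Substituting into the flow equation gives flow = 4*bias - 83.
Substituting into the settling equation gives settling = -12*bias + 253.
Solve -12*bias + 253 = 301: bias = (301 - 253) / -12 = -4.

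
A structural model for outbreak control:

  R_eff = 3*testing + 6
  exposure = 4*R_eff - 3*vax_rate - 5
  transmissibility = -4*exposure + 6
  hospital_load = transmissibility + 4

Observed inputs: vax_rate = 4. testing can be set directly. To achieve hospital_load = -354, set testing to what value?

testing = 7

Substituting into the exposure equation gives exposure = 12*testing + 7.
Substituting into the transmissibility equation gives transmissibility = -48*testing - 22.
Substituting into the hospital_load equation gives hospital_load = -48*testing - 18.
Solve -48*testing - 18 = -354: testing = (-354 + 18) / -48 = 7.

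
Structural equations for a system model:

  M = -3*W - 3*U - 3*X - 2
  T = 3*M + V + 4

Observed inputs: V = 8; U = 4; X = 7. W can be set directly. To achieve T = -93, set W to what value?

Substituting into the M equation gives M = -3*W - 35.
Substituting into the T equation gives T = -9*W - 93.
Solve -9*W - 93 = -93: W = (-93 + 93) / -9 = 0.

W = 0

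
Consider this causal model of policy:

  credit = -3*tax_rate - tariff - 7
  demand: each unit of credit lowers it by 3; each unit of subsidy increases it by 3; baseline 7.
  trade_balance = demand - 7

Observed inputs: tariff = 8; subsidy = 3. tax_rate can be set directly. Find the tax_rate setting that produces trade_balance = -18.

Substituting into the credit equation gives credit = -3*tax_rate - 15.
Substituting into the demand equation gives demand = 9*tax_rate + 61.
Substituting into the trade_balance equation gives trade_balance = 9*tax_rate + 54.
Solve 9*tax_rate + 54 = -18: tax_rate = (-18 - 54) / 9 = -8.

tax_rate = -8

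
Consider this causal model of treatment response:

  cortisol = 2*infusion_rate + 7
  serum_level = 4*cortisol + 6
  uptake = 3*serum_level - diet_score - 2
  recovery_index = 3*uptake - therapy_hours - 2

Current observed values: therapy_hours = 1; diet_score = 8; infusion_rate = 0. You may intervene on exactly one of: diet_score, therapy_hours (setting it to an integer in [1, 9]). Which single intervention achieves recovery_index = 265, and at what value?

set therapy_hours = 9

Intervening on diet_score: recovery_index = -3*diet_score + 297. Reaching 265 requires diet_score = 32/3, not an integer.
Intervening on therapy_hours: with other inputs at their observed values, recovery_index = -therapy_hours + 274. Solving for 265 gives therapy_hours = 9, within [1, 9].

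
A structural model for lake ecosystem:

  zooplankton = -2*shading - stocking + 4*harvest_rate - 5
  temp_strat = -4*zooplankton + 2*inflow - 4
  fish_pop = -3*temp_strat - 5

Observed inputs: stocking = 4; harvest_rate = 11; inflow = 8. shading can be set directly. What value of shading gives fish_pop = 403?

shading = -1

Substituting into the zooplankton equation gives zooplankton = -2*shading + 35.
Substituting into the temp_strat equation gives temp_strat = 8*shading - 128.
Substituting into the fish_pop equation gives fish_pop = -24*shading + 379.
Solve -24*shading + 379 = 403: shading = (403 - 379) / -24 = -1.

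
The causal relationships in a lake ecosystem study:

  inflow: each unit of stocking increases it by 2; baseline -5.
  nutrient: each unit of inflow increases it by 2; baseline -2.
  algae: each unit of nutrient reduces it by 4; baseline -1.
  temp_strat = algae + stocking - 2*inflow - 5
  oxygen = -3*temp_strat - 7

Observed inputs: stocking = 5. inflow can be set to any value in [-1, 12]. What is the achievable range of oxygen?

Intervening on inflow fixes its value directly, overriding its dependence on stocking.
Substituting into the algae equation gives algae = -8*inflow + 7.
So temp_strat = -10*inflow + 7.
Substituting into the oxygen equation gives oxygen = 30*inflow - 28.
Linear in inflow, so extremes are at the endpoints: inflow = -1 gives oxygen = -58; inflow = 12 gives oxygen = 332.

-58 to 332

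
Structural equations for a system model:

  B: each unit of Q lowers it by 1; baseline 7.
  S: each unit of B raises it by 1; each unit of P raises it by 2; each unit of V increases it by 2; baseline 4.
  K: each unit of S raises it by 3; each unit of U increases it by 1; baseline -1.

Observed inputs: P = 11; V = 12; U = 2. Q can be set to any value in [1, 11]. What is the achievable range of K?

Substituting into the S equation gives S = -Q + 57.
Substituting into the K equation gives K = -3*Q + 172.
Linear in Q, so extremes are at the endpoints: Q = 1 gives K = 169; Q = 11 gives K = 139.

139 to 169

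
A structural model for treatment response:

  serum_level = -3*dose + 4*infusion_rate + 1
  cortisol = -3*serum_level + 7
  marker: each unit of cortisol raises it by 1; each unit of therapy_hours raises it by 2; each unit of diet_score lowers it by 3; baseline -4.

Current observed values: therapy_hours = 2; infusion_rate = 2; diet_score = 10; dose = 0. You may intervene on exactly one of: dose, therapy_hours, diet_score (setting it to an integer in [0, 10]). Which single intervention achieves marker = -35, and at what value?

Intervening on dose: marker = 9*dose - 50. Reaching -35 requires dose = 5/3, not an integer.
Intervening on therapy_hours: marker = 2*therapy_hours - 54. Reaching -35 requires therapy_hours = 19/2, not an integer.
Intervening on diet_score: with other inputs at their observed values, marker = -3*diet_score - 20. Solving for -35 gives diet_score = 5, within [0, 10].

set diet_score = 5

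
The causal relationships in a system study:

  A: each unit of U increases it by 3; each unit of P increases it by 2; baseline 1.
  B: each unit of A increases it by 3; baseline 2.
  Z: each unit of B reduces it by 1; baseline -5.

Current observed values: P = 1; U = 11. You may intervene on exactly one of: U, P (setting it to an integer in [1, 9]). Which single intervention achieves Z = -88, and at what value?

set U = 8

Intervening on U: with other inputs at their observed values, Z = -9*U - 16. Solving for -88 gives U = 8, within [1, 9].
Intervening on P: Z = -6*P - 109. Reaching -88 requires P = -7/2, not an integer.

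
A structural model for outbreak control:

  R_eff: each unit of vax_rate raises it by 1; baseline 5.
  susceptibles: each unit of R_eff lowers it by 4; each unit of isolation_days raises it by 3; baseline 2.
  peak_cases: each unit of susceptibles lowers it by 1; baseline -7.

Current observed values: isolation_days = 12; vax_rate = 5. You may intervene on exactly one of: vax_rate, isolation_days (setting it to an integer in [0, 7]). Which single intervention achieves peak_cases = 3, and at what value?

Intervening on vax_rate: with other inputs at their observed values, peak_cases = 4*vax_rate - 25. Solving for 3 gives vax_rate = 7, within [0, 7].
Intervening on isolation_days: peak_cases = -3*isolation_days + 31. Reaching 3 requires isolation_days = 28/3, not an integer.

set vax_rate = 7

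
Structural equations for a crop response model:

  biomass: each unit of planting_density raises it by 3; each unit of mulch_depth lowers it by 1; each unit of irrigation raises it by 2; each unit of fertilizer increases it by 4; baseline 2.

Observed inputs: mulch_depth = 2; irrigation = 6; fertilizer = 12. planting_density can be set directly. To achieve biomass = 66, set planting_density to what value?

Substituting into the biomass equation gives biomass = 3*planting_density + 60.
Solve 3*planting_density + 60 = 66: planting_density = (66 - 60) / 3 = 2.

planting_density = 2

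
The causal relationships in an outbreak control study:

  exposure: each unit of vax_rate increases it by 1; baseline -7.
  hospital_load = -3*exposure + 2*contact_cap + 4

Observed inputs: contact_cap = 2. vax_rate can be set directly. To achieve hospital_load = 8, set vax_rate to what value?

Substituting into the hospital_load equation gives hospital_load = -3*vax_rate + 29.
Solve -3*vax_rate + 29 = 8: vax_rate = (8 - 29) / -3 = 7.

vax_rate = 7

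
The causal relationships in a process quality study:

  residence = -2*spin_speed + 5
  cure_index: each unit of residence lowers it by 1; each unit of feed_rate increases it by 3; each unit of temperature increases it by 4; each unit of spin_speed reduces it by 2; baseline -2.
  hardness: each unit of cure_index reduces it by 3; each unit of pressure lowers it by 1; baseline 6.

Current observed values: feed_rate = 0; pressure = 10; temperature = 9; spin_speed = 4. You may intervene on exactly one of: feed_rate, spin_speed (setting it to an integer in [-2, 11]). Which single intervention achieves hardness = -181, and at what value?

set feed_rate = 10

Intervening on feed_rate: with other inputs at their observed values, hardness = -9*feed_rate - 91. Solving for -181 gives feed_rate = 10, within [-2, 11].
Intervening on spin_speed: the paths from spin_speed to hardness cancel (net effect zero), leaving hardness = -91; -181 is unreachable this way.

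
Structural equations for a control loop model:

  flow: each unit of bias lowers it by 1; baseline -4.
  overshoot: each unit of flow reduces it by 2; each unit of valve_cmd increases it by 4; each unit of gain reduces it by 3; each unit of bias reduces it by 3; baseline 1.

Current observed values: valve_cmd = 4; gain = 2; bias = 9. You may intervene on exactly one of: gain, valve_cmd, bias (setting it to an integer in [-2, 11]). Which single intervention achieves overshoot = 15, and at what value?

set bias = 4

Intervening on gain: overshoot = -3*gain + 16. Reaching 15 requires gain = 1/3, not an integer.
Intervening on valve_cmd: overshoot = 4*valve_cmd - 6. Reaching 15 requires valve_cmd = 21/4, not an integer.
Intervening on bias: with other inputs at their observed values, overshoot = -bias + 19. Solving for 15 gives bias = 4, within [-2, 11].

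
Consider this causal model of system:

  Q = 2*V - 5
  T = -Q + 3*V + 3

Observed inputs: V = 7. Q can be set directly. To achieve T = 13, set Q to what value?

Intervening on Q fixes its value directly, overriding its dependence on V.
Substituting into the T equation gives T = -Q + 24.
Solve -Q + 24 = 13: Q = (13 - 24) / -1 = 11.

Q = 11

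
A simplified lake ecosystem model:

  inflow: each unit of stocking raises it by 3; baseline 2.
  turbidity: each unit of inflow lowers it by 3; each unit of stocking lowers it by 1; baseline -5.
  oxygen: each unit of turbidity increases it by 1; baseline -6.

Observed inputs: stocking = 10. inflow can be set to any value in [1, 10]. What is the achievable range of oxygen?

Intervening on inflow fixes its value directly, overriding its dependence on stocking.
Substituting into the turbidity equation gives turbidity = -3*inflow - 15.
oxygen becomes -3*inflow - 21.
Linear in inflow, so extremes are at the endpoints: inflow = 1 gives oxygen = -24; inflow = 10 gives oxygen = -51.

-51 to -24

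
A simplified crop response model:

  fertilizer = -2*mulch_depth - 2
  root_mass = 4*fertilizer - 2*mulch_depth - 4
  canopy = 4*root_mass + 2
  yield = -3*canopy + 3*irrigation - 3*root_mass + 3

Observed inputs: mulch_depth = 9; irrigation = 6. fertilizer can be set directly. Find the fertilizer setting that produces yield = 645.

fertilizer = -5

Intervening on fertilizer fixes its value directly, overriding its dependence on mulch_depth.
Substituting into the root_mass equation gives root_mass = 4*fertilizer - 22.
Substituting into the canopy equation gives canopy = 16*fertilizer - 86.
This gives yield = -60*fertilizer + 345.
Solve -60*fertilizer + 345 = 645: fertilizer = (645 - 345) / -60 = -5.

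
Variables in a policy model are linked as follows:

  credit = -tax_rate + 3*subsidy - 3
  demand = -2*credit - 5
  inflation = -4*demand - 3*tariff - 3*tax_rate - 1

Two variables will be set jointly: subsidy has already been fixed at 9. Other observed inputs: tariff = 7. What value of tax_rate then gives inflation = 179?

With subsidy held at 9:
Substituting into the credit equation gives credit = -tax_rate + 24.
Substituting into the demand equation gives demand = 2*tax_rate - 53.
inflation becomes -11*tax_rate + 190.
Solve -11*tax_rate + 190 = 179: tax_rate = (179 - 190) / -11 = 1.

tax_rate = 1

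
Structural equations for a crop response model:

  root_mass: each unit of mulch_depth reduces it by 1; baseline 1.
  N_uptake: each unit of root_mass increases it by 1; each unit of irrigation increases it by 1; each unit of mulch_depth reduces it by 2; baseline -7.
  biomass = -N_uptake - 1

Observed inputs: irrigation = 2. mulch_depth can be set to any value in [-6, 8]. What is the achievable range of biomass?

Substituting into the N_uptake equation gives N_uptake = -3*mulch_depth - 4.
biomass becomes 3*mulch_depth + 3.
Linear in mulch_depth, so extremes are at the endpoints: mulch_depth = -6 gives biomass = -15; mulch_depth = 8 gives biomass = 27.

-15 to 27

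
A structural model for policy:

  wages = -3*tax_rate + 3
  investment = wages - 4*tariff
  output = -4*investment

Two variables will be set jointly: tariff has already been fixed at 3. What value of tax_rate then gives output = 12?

With tariff held at 3:
Substituting into the investment equation gives investment = -3*tax_rate - 9.
Substituting into the output equation gives output = 12*tax_rate + 36.
Solve 12*tax_rate + 36 = 12: tax_rate = (12 - 36) / 12 = -2.

tax_rate = -2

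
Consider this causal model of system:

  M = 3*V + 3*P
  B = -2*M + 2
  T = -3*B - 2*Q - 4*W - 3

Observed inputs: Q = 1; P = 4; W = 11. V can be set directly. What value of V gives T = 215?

V = 11

Substituting into the M equation gives M = 3*V + 12.
So B = -6*V - 22.
Substituting into the T equation gives T = 18*V + 17.
Solve 18*V + 17 = 215: V = (215 - 17) / 18 = 11.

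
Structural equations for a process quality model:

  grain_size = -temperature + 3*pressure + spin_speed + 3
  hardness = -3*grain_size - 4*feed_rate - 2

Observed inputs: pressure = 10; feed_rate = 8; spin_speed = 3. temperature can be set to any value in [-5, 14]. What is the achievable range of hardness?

Substituting into the grain_size equation gives grain_size = -temperature + 36.
Substituting into the hardness equation gives hardness = 3*temperature - 142.
Linear in temperature, so extremes are at the endpoints: temperature = -5 gives hardness = -157; temperature = 14 gives hardness = -100.

-157 to -100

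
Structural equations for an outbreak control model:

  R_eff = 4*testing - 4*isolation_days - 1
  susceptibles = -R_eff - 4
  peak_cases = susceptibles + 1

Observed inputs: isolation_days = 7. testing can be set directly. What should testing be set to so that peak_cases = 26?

testing = 0

Substituting into the R_eff equation gives R_eff = 4*testing - 29.
So susceptibles = -4*testing + 25.
Substituting into the peak_cases equation gives peak_cases = -4*testing + 26.
Solve -4*testing + 26 = 26: testing = (26 - 26) / -4 = 0.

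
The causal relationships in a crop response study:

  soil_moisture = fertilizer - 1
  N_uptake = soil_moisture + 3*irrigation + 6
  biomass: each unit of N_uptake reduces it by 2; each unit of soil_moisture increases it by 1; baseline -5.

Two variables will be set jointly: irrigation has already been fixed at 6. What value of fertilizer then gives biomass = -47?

fertilizer = -5

With irrigation held at 6:
Substituting into the N_uptake equation gives N_uptake = fertilizer + 23.
This gives biomass = -fertilizer - 52.
Solve -fertilizer - 52 = -47: fertilizer = (-47 + 52) / -1 = -5.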